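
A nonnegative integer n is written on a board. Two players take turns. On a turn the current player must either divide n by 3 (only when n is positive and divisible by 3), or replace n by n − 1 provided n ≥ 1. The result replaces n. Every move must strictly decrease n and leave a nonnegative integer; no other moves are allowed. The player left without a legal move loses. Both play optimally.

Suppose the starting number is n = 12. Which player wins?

The first player wins.

Classify positions by backward induction: terminal positions (no move available) are L. From any other position, the mover wins iff some move reaches an L.
n=0: no move → L
n=1: W (go to 0, an L position)
n=2: L (sole option 1(W) is W)
n=3: W (go to 2, an L position)
n=4: L (sole option 3(W) is W)
n=5: W (go to 4, an L position)
n=6: W (go to 2, an L position)
n=7: L (sole option 6(W) is W)
n=8: W (go to 7, an L position)
n=9: L (options 3(W), 8(W) are all W)
n=10: W (go to 9, an L position)
n=11: L (sole option 10(W) is W)
n=12: W (go to 4, an L position)
From 12 the player to move can move to 4, reaching an L position.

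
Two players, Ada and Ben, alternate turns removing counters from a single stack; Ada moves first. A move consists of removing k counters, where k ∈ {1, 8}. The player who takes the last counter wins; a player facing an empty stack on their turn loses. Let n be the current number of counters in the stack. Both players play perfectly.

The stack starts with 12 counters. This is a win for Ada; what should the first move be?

Remove 1, leaving 11.

Compute win/loss labels from the base case upward. A position with no move is L. Any other position is W if it can reach an L in one move, else L.
n=0: no move → L
n=1: W (go to 0, an L position)
n=2: L (sole option 1(W) is W)
n=3: W (go to 2, an L position)
n=4: L (sole option 3(W) is W)
n=5: W (go to 4, an L position)
n=6: L (sole option 5(W) is W)
n=7: W (go to 6, an L position)
n=8: W (go to 0, an L position)
n=9: L (options 8(W), 1(W) are all W)
n=10: W (go to 9, an L position)
n=11: L (options 10(W), 3(W) are all W)
n=12: W (go to 11, an L position)
From 12, the L positions reachable in one move are: 11, 4. Any move reaching one of these is winning.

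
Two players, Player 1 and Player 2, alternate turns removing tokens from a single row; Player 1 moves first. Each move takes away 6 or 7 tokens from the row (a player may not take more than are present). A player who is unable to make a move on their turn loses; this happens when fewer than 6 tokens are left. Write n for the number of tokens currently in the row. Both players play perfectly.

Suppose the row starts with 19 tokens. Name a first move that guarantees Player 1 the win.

Remove 6, leaving 13.

Classify positions by backward induction: terminal positions (no move available) are L. From any other position, the mover wins iff some move reaches an L.
n=0: no move → L
n=1: no move → L
n=2: no move → L
n=3: no move → L
n=4: no move → L
n=5: no move → L
n=6: →0(L), so W
n=7: →1(L), so W
n=8: →2(L), so W
n=9: →3(L), so W
n=10: →4(L), so W
n=11: →5(L), so W
n=12: →5(L), so W
n=13: →7(W), 6(W) — all W, so L
n=14: →8(W), 7(W) — all W, so L
n=15: →9(W), 8(W) — all W, so L
n=16: →10(W), 9(W) — all W, so L
n=17: →11(W), 10(W) — all W, so L
n=18: →12(W), 11(W) — all W, so L
n=19: →13(L), so W
From 19, the L positions reachable in one move are: 13.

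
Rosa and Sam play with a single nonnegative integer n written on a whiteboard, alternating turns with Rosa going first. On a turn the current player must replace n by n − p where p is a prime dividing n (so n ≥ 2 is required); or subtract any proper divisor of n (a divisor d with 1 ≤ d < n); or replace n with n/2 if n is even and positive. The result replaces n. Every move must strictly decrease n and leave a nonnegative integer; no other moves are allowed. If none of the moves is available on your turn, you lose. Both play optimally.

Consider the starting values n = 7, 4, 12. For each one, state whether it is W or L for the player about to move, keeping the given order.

7: W, 4: L, 12: W

Use the standard recursion: the mover loses at a terminal position; elsewhere, the mover wins exactly when some move hands the opponent an L position.
n=0: no move → L
n=1: no move → L
n=2: W (go to 0, an L position)
n=3: W (go to 0, an L position)
n=4: L (options 2(W), 3(W) are all W)
n=5: W (go to 0, an L position)
n=6: W (go to 4, an L position)
n=7: W (go to 0, an L position)
n=8: W (go to 4, an L position)
n=9: L (options 6(W), 8(W) are all W)
n=10: W (go to 9, an L position)
n=11: W (go to 0, an L position)
n=12: W (go to 9, an L position)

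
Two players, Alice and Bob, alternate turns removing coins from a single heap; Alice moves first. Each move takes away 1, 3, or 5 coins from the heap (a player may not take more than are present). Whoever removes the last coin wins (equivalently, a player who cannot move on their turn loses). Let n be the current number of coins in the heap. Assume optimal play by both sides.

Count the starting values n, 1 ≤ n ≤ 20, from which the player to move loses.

10

Use the standard recursion: the mover loses at a terminal position; elsewhere, the mover wins exactly when some move hands the opponent an L position.
n=0: no move → L
n=1: →0(L), so W
n=2: →1(W) only, which is W, so L
n=3: →2(L), so W
n=4: →3(W), 1(W) — all W, so L
n=5: →4(L), so W
n=6: →5(W), 3(W), 1(W) — all W, so L
n=7: →6(L), so W
n=8: →7(W), 5(W), 3(W) — all W, so L
n=9: →8(L), so W
n=10: →9(W), 7(W), 5(W) — all W, so L
n=11: →10(L), so W
n=12: →11(W), 9(W), 7(W) — all W, so L
n=13: →12(L), so W
n=14: →13(W), 11(W), 9(W) — all W, so L
n=15: →14(L), so W
n=16: →15(W), 13(W), 11(W) — all W, so L
n=17: →16(L), so W
n=18: →17(W), 15(W), 13(W) — all W, so L
n=19: →18(L), so W
n=20: →19(W), 17(W), 15(W) — all W, so L
L entries with 1 ≤ n ≤ 20 (n=0 is outside the asked range and is not counted): n = 2, 4, 6, 8, 10, 12, 14, 16, 18, 20; that makes 10.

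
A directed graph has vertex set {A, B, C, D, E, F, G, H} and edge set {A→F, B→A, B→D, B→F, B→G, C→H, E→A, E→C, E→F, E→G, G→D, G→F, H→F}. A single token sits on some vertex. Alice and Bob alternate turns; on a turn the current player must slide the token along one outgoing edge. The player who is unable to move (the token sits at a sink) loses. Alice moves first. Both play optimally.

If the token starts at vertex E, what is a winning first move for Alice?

Move to C.

Positions with no move are L. A position that does have a move is losing for the player to move precisely when every available move leads to a winning position for the opponent. Fill in the labels:
Every edge goes from a vertex to one that appears earlier in the order F, D, G, H, A, B, C, E, so processing vertices in that order labels each vertex after all of its successors.
F: no outgoing edge → L
D: no outgoing edge → L
G: W (go to D, an L position)
H: W (go to F, an L position)
A: W (go to F, an L position)
B: W (go to D, an L position)
C: L (sole option H(W) is W)
E: W (go to C, an L position)
From E, the L positions reachable in one move are: C, F. Any move reaching one of these is winning.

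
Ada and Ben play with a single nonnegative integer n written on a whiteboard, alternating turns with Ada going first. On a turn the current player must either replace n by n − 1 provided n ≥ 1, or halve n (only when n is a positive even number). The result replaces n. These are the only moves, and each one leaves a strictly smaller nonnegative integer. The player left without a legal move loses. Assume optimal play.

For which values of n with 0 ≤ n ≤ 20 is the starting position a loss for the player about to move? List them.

0, 2, 5, 7, 9, 11, 13, 15, 17, 19

Build the W/L table. Terminal = L. A non-terminal position is W if it has a move to some L; otherwise it is L.
n=0: no move → L
n=1: reaches L-position 0 → W
n=2: only reaches 1(W), which is W → L
n=3: reaches L-position 2 → W
n=4: reaches L-position 2 → W
n=5: only reaches 4(W), which is W → L
n=6: reaches L-position 5 → W
n=7: only reaches 6(W), which is W → L
n=8: reaches L-position 7 → W
n=9: only reaches 8(W), which is W → L
n=10: reaches L-position 5 → W
n=11: only reaches 10(W), which is W → L
n=12: reaches L-position 11 → W
n=13: only reaches 12(W), which is W → L
n=14: reaches L-position 7 → W
n=15: only reaches 14(W), which is W → L
n=16: reaches L-position 15 → W
n=17: only reaches 16(W), which is W → L
n=18: reaches L-position 9 → W
n=19: only reaches 18(W), which is W → L
n=20: reaches L-position 19 → W
The losing starting values of n are exactly the entries labelled L in this table (10 of them).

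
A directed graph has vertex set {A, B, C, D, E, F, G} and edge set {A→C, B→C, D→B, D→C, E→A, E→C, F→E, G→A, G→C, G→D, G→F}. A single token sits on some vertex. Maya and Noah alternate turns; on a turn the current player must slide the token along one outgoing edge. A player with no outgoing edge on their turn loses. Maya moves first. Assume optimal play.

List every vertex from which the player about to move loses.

C, F

Label each position W (a win for the player to move) or L (a loss). A position with no legal move is L; any other position is W exactly when some move reaches an L, and L when every move reaches a W.
Every edge goes from a vertex to one that appears earlier in the order C, B, A, D, E, F, G, so processing vertices in that order labels each vertex after all of its successors.
C: no outgoing edge → L
B: reaches L-position C → W
A: reaches L-position C → W
D: reaches L-position C → W
E: reaches L-position C → W
F: only reaches E(W), which is W → L
G: reaches L-position F → W
The losing starting vertices are exactly the entries labelled L in this table (2 of them).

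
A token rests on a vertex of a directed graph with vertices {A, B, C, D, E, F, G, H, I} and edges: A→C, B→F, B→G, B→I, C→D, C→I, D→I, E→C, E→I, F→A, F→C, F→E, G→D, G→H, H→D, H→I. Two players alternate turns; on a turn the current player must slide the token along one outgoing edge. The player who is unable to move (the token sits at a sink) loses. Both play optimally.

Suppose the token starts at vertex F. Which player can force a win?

The first player wins.

Positions with no move are L. A position that does have a move is losing for the player to move precisely when every available move leads to a winning position for the opponent. Fill in the labels:
Every edge goes from a vertex to one that appears earlier in the order I, D, C, H, G, E, A, F, B, so processing vertices in that order labels each vertex after all of its successors.
I: no outgoing edge → L
D: can move to I, which is L ⇒ W
C: can move to I, which is L ⇒ W
H: can move to I, which is L ⇒ W
G: moves to H(W), D(W); every one is W ⇒ L
E: can move to I, which is L ⇒ W
A: the only move is to C(W), a W ⇒ L
F: can move to A, which is L ⇒ W
B: can move to G, which is L ⇒ W
The starting position F is W: the player to move should move to A, handing over an L position.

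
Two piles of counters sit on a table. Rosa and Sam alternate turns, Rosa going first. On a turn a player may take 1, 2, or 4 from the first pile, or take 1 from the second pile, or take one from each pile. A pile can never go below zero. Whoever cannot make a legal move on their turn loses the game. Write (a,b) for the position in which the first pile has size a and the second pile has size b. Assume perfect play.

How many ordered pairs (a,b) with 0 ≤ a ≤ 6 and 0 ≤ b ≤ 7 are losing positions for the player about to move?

14

Classify positions by backward induction: terminal positions (no move available) are L. From any other position, the mover wins iff some move reaches an L.
Every move lowers a or b (never raises either), so fill the grid row by row in increasing a, and left to right within a row: each cell's successors are then already labelled.
      b=0  b=1  b=2  b=3  b=4  b=5  b=6  b=7
a=0:    L    W    L    W    L    W    L    W
a=1:    W    W    W    W    W    W    W    W
a=2:    W    L    W    L    W    L    W    L
a=3:    L    W    W    W    W    W    W    W
a=4:    W    W    W    W    W    W    W    W
a=5:    W    L    W    L    W    L    W    L
a=6:    L    W    W    W    W    W    W    W
Cells with no legal move (terminal, hence L): (0,0).
The remaining L cells, each justified by listing all of its moves:
(0,2): the only move is to (0,1)(W), a W ⇒ L
(0,4): the only move is to (0,3)(W), a W ⇒ L
(0,6): the only move is to (0,5)(W), a W ⇒ L
(2,1): moves to (1,1)(W), (0,1)(W), (2,0)(W), (1,0)(W); every one is W ⇒ L
(2,3): moves to (1,3)(W), (0,3)(W), (2,2)(W), (1,2)(W); every one is W ⇒ L
(2,5): moves to (1,5)(W), (0,5)(W), (2,4)(W), (1,4)(W); every one is W ⇒ L
(2,7): moves to (1,7)(W), (0,7)(W), (2,6)(W), (1,6)(W); every one is W ⇒ L
(3,0): moves to (2,0)(W), (1,0)(W); every one is W ⇒ L
(5,1): moves to (4,1)(W), (3,1)(W), (1,1)(W), (5,0)(W), (4,0)(W); every one is W ⇒ L
(5,3): moves to (4,3)(W), (3,3)(W), (1,3)(W), (5,2)(W), (4,2)(W); every one is W ⇒ L
(5,5): moves to (4,5)(W), (3,5)(W), (1,5)(W), (5,4)(W), (4,4)(W); every one is W ⇒ L
(5,7): moves to (4,7)(W), (3,7)(W), (1,7)(W), (5,6)(W), (4,6)(W); every one is W ⇒ L
(6,0): moves to (5,0)(W), (4,0)(W), (2,0)(W); every one is W ⇒ L
Every other cell has at least one move into one of the L cells above, so it is W.
L cells per row: a=0: 4, a=1: 0, a=2: 4, a=3: 1, a=4: 0, a=5: 4, a=6: 1; total 14.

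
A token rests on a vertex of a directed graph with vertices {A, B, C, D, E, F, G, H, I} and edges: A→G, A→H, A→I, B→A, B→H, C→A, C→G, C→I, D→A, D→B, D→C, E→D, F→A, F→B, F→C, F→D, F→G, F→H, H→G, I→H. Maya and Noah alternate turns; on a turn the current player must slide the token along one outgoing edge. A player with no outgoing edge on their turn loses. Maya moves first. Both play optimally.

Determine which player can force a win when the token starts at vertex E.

Label each position W (a win for the player to move) or L (a loss). A position with no legal move is L; any other position is W exactly when some move reaches an L, and L when every move reaches a W.
Every edge goes from a vertex to one that appears earlier in the order G, H, I, A, C, B, D, F, E, so processing vertices in that order labels each vertex after all of its successors.
G: no outgoing edge → L
H: W (go to G, an L position)
I: L (sole option H(W) is W)
A: W (go to I, an L position)
C: W (go to I, an L position)
B: L (options A(W), H(W) are all W)
D: W (go to B, an L position)
F: W (go to B, an L position)
E: L (sole option D(W) is W)
Every move from E reaches a W position, so the mover loses.

Noah wins.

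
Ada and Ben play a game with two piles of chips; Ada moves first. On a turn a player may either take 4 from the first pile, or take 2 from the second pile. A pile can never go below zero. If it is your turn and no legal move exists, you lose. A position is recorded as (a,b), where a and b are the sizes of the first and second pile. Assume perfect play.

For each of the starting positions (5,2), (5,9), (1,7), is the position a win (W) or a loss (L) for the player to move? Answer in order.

Use the standard recursion: the mover loses at a terminal position; elsewhere, the mover wins exactly when some move hands the opponent an L position.
No move ever increases a pile, so every position that can arise here has a ≤ 5 and b ≤ 9; it is enough to label the cells with 0 ≤ a ≤ 5 and 0 ≤ b ≤ 9.
Every move lowers a or b (never raises either), so fill the grid row by row in increasing a, and left to right within a row: each cell's successors are then already labelled.
      b=0  b=1  b=2  b=3  b=4  b=5  b=6  b=7  b=8  b=9
a=0:    L    L    W    W    L    L    W    W    L    L
a=1:    L    L    W    W    L    L    W    W    L    L
a=2:    L    L    W    W    L    L    W    W    L    L
a=3:    L    L    W    W    L    L    W    W    L    L
a=4:    W    W    L    L    W    W    L    L    W    W
a=5:    W    W    L    L    W    W    L    L    W    W
Cells with no legal move (terminal, hence L): (0,0), (0,1), (1,0), (1,1), (2,0), (2,1), (3,0), (3,1).
The remaining L cells, each justified by listing all of its moves:
(0,4): the only move is to (0,2)(W), a W ⇒ L
(0,5): the only move is to (0,3)(W), a W ⇒ L
(0,8): the only move is to (0,6)(W), a W ⇒ L
(0,9): the only move is to (0,7)(W), a W ⇒ L
(1,4): the only move is to (1,2)(W), a W ⇒ L
(1,5): the only move is to (1,3)(W), a W ⇒ L
(1,8): the only move is to (1,6)(W), a W ⇒ L
(1,9): the only move is to (1,7)(W), a W ⇒ L
(2,4): the only move is to (2,2)(W), a W ⇒ L
(2,5): the only move is to (2,3)(W), a W ⇒ L
(2,8): the only move is to (2,6)(W), a W ⇒ L
(2,9): the only move is to (2,7)(W), a W ⇒ L
(3,4): the only move is to (3,2)(W), a W ⇒ L
(3,5): the only move is to (3,3)(W), a W ⇒ L
(3,8): the only move is to (3,6)(W), a W ⇒ L
(3,9): the only move is to (3,7)(W), a W ⇒ L
(4,2): moves to (0,2)(W), (4,0)(W); every one is W ⇒ L
(4,3): moves to (0,3)(W), (4,1)(W); every one is W ⇒ L
(4,6): moves to (0,6)(W), (4,4)(W); every one is W ⇒ L
(4,7): moves to (0,7)(W), (4,5)(W); every one is W ⇒ L
(5,2): moves to (1,2)(W), (5,0)(W); every one is W ⇒ L
(5,3): moves to (1,3)(W), (5,1)(W); every one is W ⇒ L
(5,6): moves to (1,6)(W), (5,4)(W); every one is W ⇒ L
(5,7): moves to (1,7)(W), (5,5)(W); every one is W ⇒ L
Every other cell has at least one move into one of the L cells above, so it is W.
(5,2): one of the L cells justified above, so L
(5,9): the move to (1,9) reaches an L cell, so W
(1,7): the move to (1,5) reaches an L cell, so W

(5,2): L, (5,9): W, (1,7): W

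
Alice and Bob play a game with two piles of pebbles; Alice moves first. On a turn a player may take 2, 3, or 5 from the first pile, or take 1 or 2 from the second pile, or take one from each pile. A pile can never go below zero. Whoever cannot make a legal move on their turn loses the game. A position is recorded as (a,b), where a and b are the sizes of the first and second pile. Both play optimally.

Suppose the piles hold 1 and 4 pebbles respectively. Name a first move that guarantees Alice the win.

Move to (1,3).

Work bottom-up. With no move the player to move loses. Otherwise the position is W if at least one move leads to an L position for the opponent, and L if every move leads to a W.
No move ever increases a pile, so every position that can arise here has a ≤ 1 and b ≤ 4; it is enough to label the cells with 0 ≤ a ≤ 1 and 0 ≤ b ≤ 4.
Every move lowers a or b (never raises either), so fill the grid row by row in increasing a, and left to right within a row: each cell's successors are then already labelled.
      b=0  b=1  b=2  b=3  b=4
a=0:    L    W    W    L    W
a=1:    L    W    W    L    W
Cells with no legal move (terminal, hence L): (0,0), (1,0).
The remaining L cells, each justified by listing all of its moves:
(0,3): →(0,2)(W), (0,1)(W) — all W, so L
(1,3): →(1,2)(W), (1,1)(W), (0,2)(W) — all W, so L
Every other cell has at least one move into one of the L cells above, so it is W.
From (1,4), the L positions reachable in one move are: (1,3), (0,3). Any move reaching one of these is winning.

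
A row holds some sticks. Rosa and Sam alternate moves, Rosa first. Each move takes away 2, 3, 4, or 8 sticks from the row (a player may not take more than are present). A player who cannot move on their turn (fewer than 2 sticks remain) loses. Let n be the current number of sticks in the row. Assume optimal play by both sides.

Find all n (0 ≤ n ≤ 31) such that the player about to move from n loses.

0, 1, 6, 7, 12, 13, 18, 19, 24, 25, 30, 31

Positions with no move are L. A position that does have a move is losing for the player to move precisely when every available move leads to a winning position for the opponent. Fill in the labels:
n=0: no move → L
n=1: no move → L
n=2: can move to 0, which is L ⇒ W
n=3: can move to 1, which is L ⇒ W
n=4: can move to 1, which is L ⇒ W
n=5: can move to 1, which is L ⇒ W
n=6: moves to 4(W), 3(W), 2(W); every one is W ⇒ L
n=7: moves to 5(W), 4(W), 3(W); every one is W ⇒ L
n=8: can move to 6, which is L ⇒ W
n=9: can move to 7, which is L ⇒ W
n=10: can move to 7, which is L ⇒ W
n=11: can move to 7, which is L ⇒ W
n=12: moves to 10(W), 9(W), 8(W), 4(W); every one is W ⇒ L
n=13: moves to 11(W), 10(W), 9(W), 5(W); every one is W ⇒ L
n=14: can move to 12, which is L ⇒ W
n=15: can move to 13, which is L ⇒ W
n=16: can move to 13, which is L ⇒ W
n=17: can move to 13, which is L ⇒ W
n=18: moves to 16(W), 15(W), 14(W), 10(W); every one is W ⇒ L
n=19: moves to 17(W), 16(W), 15(W), 11(W); every one is W ⇒ L
n=20: can move to 18, which is L ⇒ W
n=21: can move to 19, which is L ⇒ W
n=22: can move to 19, which is L ⇒ W
n=23: can move to 19, which is L ⇒ W
n=24: moves to 22(W), 21(W), 20(W), 16(W); every one is W ⇒ L
n=25: moves to 23(W), 22(W), 21(W), 17(W); every one is W ⇒ L
n=26: can move to 24, which is L ⇒ W
n=27: can move to 25, which is L ⇒ W
n=28: can move to 25, which is L ⇒ W
n=29: can move to 25, which is L ⇒ W
n=30: moves to 28(W), 27(W), 26(W), 22(W); every one is W ⇒ L
n=31: moves to 29(W), 28(W), 27(W), 23(W); every one is W ⇒ L
Reading off the rows marked L gives the requested list; there are 12 such values of n.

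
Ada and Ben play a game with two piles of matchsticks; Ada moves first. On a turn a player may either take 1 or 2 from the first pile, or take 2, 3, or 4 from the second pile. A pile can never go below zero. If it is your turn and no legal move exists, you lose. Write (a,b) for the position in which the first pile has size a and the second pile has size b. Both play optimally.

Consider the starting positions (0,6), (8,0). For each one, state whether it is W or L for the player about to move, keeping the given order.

(0,6): L, (8,0): W

Use the standard recursion: the mover loses at a terminal position; elsewhere, the mover wins exactly when some move hands the opponent an L position.
No move ever increases a pile, so every position that can arise here has a ≤ 8 and b ≤ 6; it is enough to label the cells with 0 ≤ a ≤ 8 and 0 ≤ b ≤ 6.
Every move lowers a or b (never raises either), so fill the grid row by row in increasing a, and left to right within a row: each cell's successors are then already labelled.
      b=0  b=1  b=2  b=3  b=4  b=5  b=6
a=0:    L    L    W    W    W    W    L
a=1:    W    W    L    L    W    W    W
a=2:    W    W    W    W    L    L    W
a=3:    L    L    W    W    W    W    L
a=4:    W    W    L    L    W    W    W
a=5:    W    W    W    W    L    L    W
a=6:    L    L    W    W    W    W    L
a=7:    W    W    L    L    W    W    W
a=8:    W    W    W    W    L    L    W
Cells with no legal move (terminal, hence L): (0,0), (0,1).
The remaining L cells, each justified by listing all of its moves:
(0,6): moves to (0,4)(W), (0,3)(W), (0,2)(W); every one is W ⇒ L
(1,2): moves to (0,2)(W), (1,0)(W); every one is W ⇒ L
(1,3): moves to (0,3)(W), (1,1)(W), (1,0)(W); every one is W ⇒ L
(2,4): moves to (1,4)(W), (0,4)(W), (2,2)(W), (2,1)(W), (2,0)(W); every one is W ⇒ L
(2,5): moves to (1,5)(W), (0,5)(W), (2,3)(W), (2,2)(W), (2,1)(W); every one is W ⇒ L
(3,0): moves to (2,0)(W), (1,0)(W); every one is W ⇒ L
(3,1): moves to (2,1)(W), (1,1)(W); every one is W ⇒ L
(3,6): moves to (2,6)(W), (1,6)(W), (3,4)(W), (3,3)(W), (3,2)(W); every one is W ⇒ L
(4,2): moves to (3,2)(W), (2,2)(W), (4,0)(W); every one is W ⇒ L
(4,3): moves to (3,3)(W), (2,3)(W), (4,1)(W), (4,0)(W); every one is W ⇒ L
(5,4): moves to (4,4)(W), (3,4)(W), (5,2)(W), (5,1)(W), (5,0)(W); every one is W ⇒ L
(5,5): moves to (4,5)(W), (3,5)(W), (5,3)(W), (5,2)(W), (5,1)(W); every one is W ⇒ L
(6,0): moves to (5,0)(W), (4,0)(W); every one is W ⇒ L
(6,1): moves to (5,1)(W), (4,1)(W); every one is W ⇒ L
(6,6): moves to (5,6)(W), (4,6)(W), (6,4)(W), (6,3)(W), (6,2)(W); every one is W ⇒ L
(7,2): moves to (6,2)(W), (5,2)(W), (7,0)(W); every one is W ⇒ L
(7,3): moves to (6,3)(W), (5,3)(W), (7,1)(W), (7,0)(W); every one is W ⇒ L
(8,4): moves to (7,4)(W), (6,4)(W), (8,2)(W), (8,1)(W), (8,0)(W); every one is W ⇒ L
(8,5): moves to (7,5)(W), (6,5)(W), (8,3)(W), (8,2)(W), (8,1)(W); every one is W ⇒ L
Every other cell has at least one move into one of the L cells above, so it is W.
(0,6): one of the L cells justified above, so L
(8,0): the move to (6,0) reaches an L cell, so W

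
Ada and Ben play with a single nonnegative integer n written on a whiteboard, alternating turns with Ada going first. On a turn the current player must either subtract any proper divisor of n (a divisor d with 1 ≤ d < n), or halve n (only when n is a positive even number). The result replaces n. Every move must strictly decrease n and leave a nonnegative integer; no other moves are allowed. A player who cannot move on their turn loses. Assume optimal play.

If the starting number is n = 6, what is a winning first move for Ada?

Classify positions by backward induction: terminal positions (no move available) are L. From any other position, the mover wins iff some move reaches an L.
n=0: no move → L
n=1: no move → L
n=2: can move to 1, which is L ⇒ W
n=3: the only move is to 2(W), a W ⇒ L
n=4: can move to 3, which is L ⇒ W
n=5: the only move is to 4(W), a W ⇒ L
n=6: can move to 3, which is L ⇒ W
From 6, the L positions reachable in one move are: 3, 5. Any move reaching one of these is winning.

Move to 3.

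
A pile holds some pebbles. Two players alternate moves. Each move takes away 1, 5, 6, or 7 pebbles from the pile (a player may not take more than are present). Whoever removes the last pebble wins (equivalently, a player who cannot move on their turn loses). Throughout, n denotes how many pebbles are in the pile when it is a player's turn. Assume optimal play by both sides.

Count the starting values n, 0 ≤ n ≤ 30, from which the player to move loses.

Build the W/L table. Terminal = L. A non-terminal position is W if it has a move to some L; otherwise it is L.
n=0: no move → L
n=1: →0(L), so W
n=2: →1(W) only, which is W, so L
n=3: →2(L), so W
n=4: →3(W) only, which is W, so L
n=5: →4(L), so W
n=6: →0(L), so W
n=7: →2(L), so W
n=8: →2(L), so W
n=9: →4(L), so W
n=10: →4(L), so W
n=11: →4(L), so W
n=12: →11(W), 7(W), 6(W), 5(W) — all W, so L
n=13: →12(L), so W
n=14: →13(W), 9(W), 8(W), 7(W) — all W, so L
n=15: →14(L), so W
n=16: →15(W), 11(W), 10(W), 9(W) — all W, so L
n=17: →16(L), so W
n=18: →12(L), so W
n=19: →14(L), so W
n=20: →14(L), so W
n=21: →16(L), so W
n=22: →16(L), so W
n=23: →16(L), so W
n=24: →23(W), 19(W), 18(W), 17(W) — all W, so L
n=25: →24(L), so W
n=26: →25(W), 21(W), 20(W), 19(W) — all W, so L
n=27: →26(L), so W
n=28: →27(W), 23(W), 22(W), 21(W) — all W, so L
n=29: →28(L), so W
n=30: →24(L), so W
L entries with 0 ≤ n ≤ 30: n = 0, 2, 4, 12, 14, 16, 24, 26, 28; that makes 9.

9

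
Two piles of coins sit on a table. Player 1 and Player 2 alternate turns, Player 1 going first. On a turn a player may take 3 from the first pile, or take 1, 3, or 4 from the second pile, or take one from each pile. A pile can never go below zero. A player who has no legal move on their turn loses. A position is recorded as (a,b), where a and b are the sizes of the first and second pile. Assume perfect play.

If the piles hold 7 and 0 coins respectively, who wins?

Player 2 wins.

Work bottom-up. With no move the player to move loses. Otherwise the position is W if at least one move leads to an L position for the opponent, and L if every move leads to a W.
No move ever increases a pile, so every position that can arise here has a ≤ 7 and b ≤ 0; it is enough to label the cells with 0 ≤ a ≤ 7 and 0 ≤ b ≤ 0.
Every move lowers a or b (never raises either), so fill the grid row by row in increasing a, and left to right within a row: each cell's successors are then already labelled.
      b=0
a=0:    L
a=1:    L
a=2:    L
a=3:    W
a=4:    W
a=5:    W
a=6:    L
a=7:    L
Cells with no legal move (terminal, hence L): (0,0), (1,0), (2,0).
The remaining L cells, each justified by listing all of its moves:
(6,0): L (sole option (3,0)(W) is W)
(7,0): L (sole option (4,0)(W) is W)
Every other cell has at least one move into one of the L cells above, so it is W.
The starting position (7,0) is L: whatever Player 1 does, the opponent receives a W position.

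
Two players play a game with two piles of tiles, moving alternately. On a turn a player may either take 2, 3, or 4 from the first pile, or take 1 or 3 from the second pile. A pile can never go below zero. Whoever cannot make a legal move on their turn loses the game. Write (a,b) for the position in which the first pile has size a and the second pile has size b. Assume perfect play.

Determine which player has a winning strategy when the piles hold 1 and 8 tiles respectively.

Compute win/loss labels from the base case upward. A position with no move is L. Any other position is W if it can reach an L in one move, else L.
No move ever increases a pile, so every position that can arise here has a ≤ 1 and b ≤ 8; it is enough to label the cells with 0 ≤ a ≤ 1 and 0 ≤ b ≤ 8.
Every move lowers a or b (never raises either), so fill the grid row by row in increasing a, and left to right within a row: each cell's successors are then already labelled.
      b=0  b=1  b=2  b=3  b=4  b=5  b=6  b=7  b=8
a=0:    L    W    L    W    L    W    L    W    L
a=1:    L    W    L    W    L    W    L    W    L
Cells with no legal move (terminal, hence L): (0,0), (1,0).
The remaining L cells, each justified by listing all of its moves:
(0,2): L (sole option (0,1)(W) is W)
(0,4): L (options (0,3)(W), (0,1)(W) are all W)
(0,6): L (options (0,5)(W), (0,3)(W) are all W)
(0,8): L (options (0,7)(W), (0,5)(W) are all W)
(1,2): L (sole option (1,1)(W) is W)
(1,4): L (options (1,3)(W), (1,1)(W) are all W)
(1,6): L (options (1,5)(W), (1,3)(W) are all W)
(1,8): L (options (1,7)(W), (1,5)(W) are all W)
Every other cell has at least one move into one of the L cells above, so it is W.
Every move from (1,8) reaches a W position, so the mover loses.

The second player wins.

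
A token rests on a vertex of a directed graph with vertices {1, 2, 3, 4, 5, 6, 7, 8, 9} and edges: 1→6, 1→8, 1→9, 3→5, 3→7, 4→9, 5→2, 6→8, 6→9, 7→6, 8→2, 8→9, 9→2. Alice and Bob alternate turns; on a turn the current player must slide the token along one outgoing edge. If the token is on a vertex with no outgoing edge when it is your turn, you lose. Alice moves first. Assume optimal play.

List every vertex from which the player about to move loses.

Work bottom-up. With no move the player to move loses. Otherwise the position is W if at least one move leads to an L position for the opponent, and L if every move leads to a W.
Every edge goes from a vertex to one that appears earlier in the order 2, 5, 9, 8, 6, 1, 7, 4, 3, so processing vertices in that order labels each vertex after all of its successors.
2: no outgoing edge → L
5: →2(L), so W
9: →2(L), so W
8: →2(L), so W
6: →8(W), 9(W) — all W, so L
1: →6(L), so W
7: →6(L), so W
4: →9(W) only, which is W, so L
3: →7(W), 5(W) — all W, so L
Reading off the rows marked L gives the requested list; there are 4 such vertices.

2, 3, 4, 6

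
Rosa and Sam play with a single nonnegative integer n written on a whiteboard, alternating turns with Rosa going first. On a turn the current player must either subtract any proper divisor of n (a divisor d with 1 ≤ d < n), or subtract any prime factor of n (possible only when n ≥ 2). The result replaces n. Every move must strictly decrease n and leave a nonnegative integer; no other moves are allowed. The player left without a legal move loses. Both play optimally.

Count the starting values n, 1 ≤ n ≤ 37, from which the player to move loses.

Work bottom-up. With no move the player to move loses. Otherwise the position is W if at least one move leads to an L position for the opponent, and L if every move leads to a W.
n=0: no move → L
n=1: no move → L
n=2: W (go to 0, an L position)
n=3: W (go to 0, an L position)
n=4: L (options 2(W), 3(W) are all W)
n=5: W (go to 0, an L position)
n=6: W (go to 4, an L position)
n=7: W (go to 0, an L position)
n=8: W (go to 4, an L position)
n=9: L (options 6(W), 8(W) are all W)
n=10: W (go to 9, an L position)
n=11: W (go to 0, an L position)
n=12: W (go to 9, an L position)
n=13: W (go to 0, an L position)
n=14: L (options 7(W), 12(W), 13(W) are all W)
n=15: W (go to 14, an L position)
n=16: W (go to 14, an L position)
n=17: W (go to 0, an L position)
n=18: W (go to 9, an L position)
n=19: W (go to 0, an L position)
n=20: L (options 10(W), 15(W), 16(W), 18(W), 19(W) are all W)
n=21: W (go to 14, an L position)
n=22: W (go to 20, an L position)
n=23: W (go to 0, an L position)
n=24: W (go to 20, an L position)
n=25: W (go to 20, an L position)
n=26: L (options 13(W), 24(W), 25(W) are all W)
n=27: W (go to 26, an L position)
n=28: W (go to 14, an L position)
n=29: W (go to 0, an L position)
n=30: W (go to 20, an L position)
n=31: W (go to 0, an L position)
n=32: L (options 16(W), 24(W), 28(W), 30(W), 31(W) are all W)
n=33: W (go to 32, an L position)
n=34: W (go to 32, an L position)
n=35: L (options 28(W), 30(W), 34(W) are all W)
n=36: W (go to 32, an L position)
n=37: W (go to 0, an L position)
L entries with 1 ≤ n ≤ 37 (n=0 is outside the asked range and is not counted): n = 1, 4, 9, 14, 20, 26, 32, 35; that makes 8.

8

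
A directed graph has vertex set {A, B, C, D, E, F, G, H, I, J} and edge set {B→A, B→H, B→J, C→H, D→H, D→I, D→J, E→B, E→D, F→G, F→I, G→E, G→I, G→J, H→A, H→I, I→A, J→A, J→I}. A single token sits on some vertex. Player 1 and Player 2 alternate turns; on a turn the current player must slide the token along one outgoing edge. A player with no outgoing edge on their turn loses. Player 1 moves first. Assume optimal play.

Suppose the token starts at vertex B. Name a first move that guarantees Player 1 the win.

Move to A.

Work bottom-up. With no move the player to move loses. Otherwise the position is W if at least one move leads to an L position for the opponent, and L if every move leads to a W.
Every edge goes from a vertex to one that appears earlier in the order A, I, J, H, B, D, E, G, F, C, so processing vertices in that order labels each vertex after all of its successors.
A: no outgoing edge → L
I: W (go to A, an L position)
J: W (go to A, an L position)
H: W (go to A, an L position)
B: W (go to A, an L position)
D: L (options H(W), J(W), I(W) are all W)
E: W (go to D, an L position)
G: L (options E(W), J(W), I(W) are all W)
F: W (go to G, an L position)
C: L (sole option H(W) is W)
From B, the L positions reachable in one move are: A.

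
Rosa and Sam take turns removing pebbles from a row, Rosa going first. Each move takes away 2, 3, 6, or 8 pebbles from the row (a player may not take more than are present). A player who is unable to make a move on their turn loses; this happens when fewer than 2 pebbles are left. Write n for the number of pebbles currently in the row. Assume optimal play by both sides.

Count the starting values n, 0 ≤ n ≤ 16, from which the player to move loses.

Use the standard recursion: the mover loses at a terminal position; elsewhere, the mover wins exactly when some move hands the opponent an L position.
n=0: no move → L
n=1: no move → L
n=2: W (go to 0, an L position)
n=3: W (go to 1, an L position)
n=4: W (go to 1, an L position)
n=5: L (options 3(W), 2(W) are all W)
n=6: W (go to 0, an L position)
n=7: W (go to 5, an L position)
n=8: W (go to 5, an L position)
n=9: W (go to 1, an L position)
n=10: L (options 8(W), 7(W), 4(W), 2(W) are all W)
n=11: W (go to 5, an L position)
n=12: W (go to 10, an L position)
n=13: W (go to 10, an L position)
n=14: L (options 12(W), 11(W), 8(W), 6(W) are all W)
n=15: L (options 13(W), 12(W), 9(W), 7(W) are all W)
n=16: W (go to 14, an L position)
L entries with 0 ≤ n ≤ 16: n = 0, 1, 5, 10, 14, 15; that makes 6.

6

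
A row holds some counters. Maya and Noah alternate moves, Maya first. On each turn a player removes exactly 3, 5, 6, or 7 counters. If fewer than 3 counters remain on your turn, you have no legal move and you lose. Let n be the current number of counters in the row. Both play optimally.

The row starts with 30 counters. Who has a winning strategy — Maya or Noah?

Noah wins.

Use the standard recursion: the mover loses at a terminal position; elsewhere, the mover wins exactly when some move hands the opponent an L position.
n=0: no move → L
n=1: no move → L
n=2: no move → L
n=3: reaches L-position 0 → W
n=4: reaches L-position 1 → W
n=5: reaches L-position 2 → W
n=6: reaches L-position 1 → W
n=7: reaches L-position 2 → W
n=8: reaches L-position 2 → W
n=9: reaches L-position 2 → W
n=10: only reaches 7(W), 5(W), 4(W), 3(W), all W → L
n=11: only reaches 8(W), 6(W), 5(W), 4(W), all W → L
n=12: only reaches 9(W), 7(W), 6(W), 5(W), all W → L
n=13: reaches L-position 10 → W
n=14: reaches L-position 11 → W
n=15: reaches L-position 12 → W
n=16: reaches L-position 11 → W
n=17: reaches L-position 12 → W
n=18: reaches L-position 12 → W
n=19: reaches L-position 12 → W
n=20: only reaches 17(W), 15(W), 14(W), 13(W), all W → L
n=21: only reaches 18(W), 16(W), 15(W), 14(W), all W → L
n=22: only reaches 19(W), 17(W), 16(W), 15(W), all W → L
n=23: reaches L-position 20 → W
n=24: reaches L-position 21 → W
n=25: reaches L-position 22 → W
n=26: reaches L-position 21 → W
n=27: reaches L-position 22 → W
n=28: reaches L-position 22 → W
n=29: reaches L-position 22 → W
n=30: only reaches 27(W), 25(W), 24(W), 23(W), all W → L
The starting position 30 is L: whatever Maya does, the opponent receives a W position.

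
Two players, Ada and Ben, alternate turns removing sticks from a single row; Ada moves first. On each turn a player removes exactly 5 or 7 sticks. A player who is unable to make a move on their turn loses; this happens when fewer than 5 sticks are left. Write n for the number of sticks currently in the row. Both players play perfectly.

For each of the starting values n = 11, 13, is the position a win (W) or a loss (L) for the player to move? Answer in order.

Label each position W (a win for the player to move) or L (a loss). A position with no legal move is L; any other position is W exactly when some move reaches an L, and L when every move reaches a W.
n=0: no move → L
n=1: no move → L
n=2: no move → L
n=3: no move → L
n=4: no move → L
n=5: can move to 0, which is L ⇒ W
n=6: can move to 1, which is L ⇒ W
n=7: can move to 2, which is L ⇒ W
n=8: can move to 3, which is L ⇒ W
n=9: can move to 4, which is L ⇒ W
n=10: can move to 3, which is L ⇒ W
n=11: can move to 4, which is L ⇒ W
n=12: moves to 7(W), 5(W); every one is W ⇒ L
n=13: moves to 8(W), 6(W); every one is W ⇒ L

11: W, 13: L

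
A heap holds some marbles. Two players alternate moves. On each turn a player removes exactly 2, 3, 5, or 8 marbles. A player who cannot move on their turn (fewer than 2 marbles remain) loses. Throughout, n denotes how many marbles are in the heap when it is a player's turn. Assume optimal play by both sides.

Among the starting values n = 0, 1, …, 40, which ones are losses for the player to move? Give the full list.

0, 1, 7, 11, 17, 18, 24, 28, 34, 35

Compute win/loss labels from the base case upward. A position with no move is L. Any other position is W if it can reach an L in one move, else L.
n=0: no move → L
n=1: no move → L
n=2: W (go to 0, an L position)
n=3: W (go to 1, an L position)
n=4: W (go to 1, an L position)
n=5: W (go to 0, an L position)
n=6: W (go to 1, an L position)
n=7: L (options 5(W), 4(W), 2(W) are all W)
n=8: W (go to 0, an L position)
n=9: W (go to 7, an L position)
n=10: W (go to 7, an L position)
n=11: L (options 9(W), 8(W), 6(W), 3(W) are all W)
n=12: W (go to 7, an L position)
n=13: W (go to 11, an L position)
n=14: W (go to 11, an L position)
n=15: W (go to 7, an L position)
n=16: W (go to 11, an L position)
n=17: L (options 15(W), 14(W), 12(W), 9(W) are all W)
n=18: L (options 16(W), 15(W), 13(W), 10(W) are all W)
n=19: W (go to 17, an L position)
n=20: W (go to 18, an L position)
n=21: W (go to 18, an L position)
n=22: W (go to 17, an L position)
n=23: W (go to 18, an L position)
n=24: L (options 22(W), 21(W), 19(W), 16(W) are all W)
n=25: W (go to 17, an L position)
n=26: W (go to 24, an L position)
n=27: W (go to 24, an L position)
n=28: L (options 26(W), 25(W), 23(W), 20(W) are all W)
n=29: W (go to 24, an L position)
n=30: W (go to 28, an L position)
n=31: W (go to 28, an L position)
n=32: W (go to 24, an L position)
n=33: W (go to 28, an L position)
n=34: L (options 32(W), 31(W), 29(W), 26(W) are all W)
n=35: L (options 33(W), 32(W), 30(W), 27(W) are all W)
n=36: W (go to 34, an L position)
n=37: W (go to 35, an L position)
n=38: W (go to 35, an L position)
n=39: W (go to 34, an L position)
n=40: W (go to 35, an L position)
Reading off the rows marked L gives the requested list; there are 10 such values of n.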